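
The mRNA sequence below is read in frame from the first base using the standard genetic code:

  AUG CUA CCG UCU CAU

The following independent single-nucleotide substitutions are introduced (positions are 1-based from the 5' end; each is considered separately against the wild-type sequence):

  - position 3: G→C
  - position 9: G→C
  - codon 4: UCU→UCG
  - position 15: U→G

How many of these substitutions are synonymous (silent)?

2

Codon 1: AUG (Met) → AUC (Ile) — missense.
Codon 3: CCG (Pro) → CCC (Pro) — synonymous.
Codon 4: UCU (Ser) → UCG (Ser) — synonymous.
Codon 5: CAU (His) → CAG (Gln) — missense.
Synonymous: 2 of 4.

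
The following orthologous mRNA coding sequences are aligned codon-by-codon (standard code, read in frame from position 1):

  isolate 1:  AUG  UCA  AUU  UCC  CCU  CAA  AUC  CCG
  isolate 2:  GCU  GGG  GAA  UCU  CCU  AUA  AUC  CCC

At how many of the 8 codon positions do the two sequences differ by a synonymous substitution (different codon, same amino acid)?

Codon 1: AUG Met / GCU Ala — nonsynonymous.
Codon 2: UCA Ser / GGG Gly — nonsynonymous.
Codon 3: AUU Ile / GAA Glu — nonsynonymous.
Codon 4: UCC Ser / UCU Ser — synonymous.
Codon 5: CCU Pro / CCU Pro — identical.
Codon 6: CAA Gln / AUA Ile — nonsynonymous.
Codon 7: AUC Ile / AUC Ile — identical.
Codon 8: CCG Pro / CCC Pro — synonymous.
Synonymous differences: 2.

2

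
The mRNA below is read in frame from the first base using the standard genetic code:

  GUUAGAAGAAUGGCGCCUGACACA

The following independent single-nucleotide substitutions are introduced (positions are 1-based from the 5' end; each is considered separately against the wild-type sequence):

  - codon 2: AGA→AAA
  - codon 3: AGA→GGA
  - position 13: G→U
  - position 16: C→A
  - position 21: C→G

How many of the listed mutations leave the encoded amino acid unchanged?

0

Codon 2: AGA (Arg) → AAA (Lys) — missense.
Codon 3: AGA (Arg) → GGA (Gly) — missense.
Codon 5: GCG (Ala) → UCG (Ser) — missense.
Codon 6: CCU (Pro) → ACU (Thr) — missense.
Codon 7: GAC (Asp) → GAG (Glu) — missense.
Synonymous: 0 of 5.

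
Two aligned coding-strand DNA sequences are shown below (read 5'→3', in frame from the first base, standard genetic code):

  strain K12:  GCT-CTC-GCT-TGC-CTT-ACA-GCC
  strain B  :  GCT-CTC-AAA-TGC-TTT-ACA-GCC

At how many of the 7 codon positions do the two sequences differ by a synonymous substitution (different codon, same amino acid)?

Codon 1: GCT Ala / GCT Ala — identical.
Codon 2: CTC Leu / CTC Leu — identical.
Codon 3: GCT Ala / AAA Lys — nonsynonymous.
Codon 4: TGC Cys / TGC Cys — identical.
Codon 5: CTT Leu / TTT Phe — nonsynonymous.
Codon 6: ACA Thr / ACA Thr — identical.
Codon 7: GCC Ala / GCC Ala — identical.
Synonymous differences: 0.

0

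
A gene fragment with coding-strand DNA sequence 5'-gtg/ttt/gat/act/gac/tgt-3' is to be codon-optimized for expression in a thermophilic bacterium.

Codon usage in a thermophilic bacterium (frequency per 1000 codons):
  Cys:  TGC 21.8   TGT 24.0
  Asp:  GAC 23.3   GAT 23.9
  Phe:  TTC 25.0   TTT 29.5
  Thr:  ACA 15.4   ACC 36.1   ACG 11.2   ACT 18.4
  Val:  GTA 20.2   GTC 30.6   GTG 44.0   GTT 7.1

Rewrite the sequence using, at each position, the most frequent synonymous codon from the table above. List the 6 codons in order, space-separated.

Codon 1 (Val): best is GTG at 44.0.
Codon 2 (Phe): best is TTT at 29.5.
Codon 3 (Asp): best is GAT at 23.9.
Codon 4 (Thr): best is ACC at 36.1.
Codon 5 (Asp): best is GAT at 23.9.
Codon 6 (Cys): best is TGT at 24.0.

GTG TTT GAT ACC GAT TGT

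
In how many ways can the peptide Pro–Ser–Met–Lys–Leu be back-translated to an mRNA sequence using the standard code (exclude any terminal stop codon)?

288

Pro: 4 codons.
Ser: 6 codons.
Met: 1 codon.
Lys: 2 codons.
Leu: 6 codons.
4 × 6 × 1 × 2 × 6 = 288.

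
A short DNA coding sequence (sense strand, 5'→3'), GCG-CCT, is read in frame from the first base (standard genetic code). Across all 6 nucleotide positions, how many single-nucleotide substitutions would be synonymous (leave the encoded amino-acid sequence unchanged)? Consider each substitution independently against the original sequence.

Codon 1 (GCG, Ala): 3 synonymous substitutions.
Codon 2 (CCT, Pro): 3 synonymous substitutions.
Total: 3 + 3 = 6.

6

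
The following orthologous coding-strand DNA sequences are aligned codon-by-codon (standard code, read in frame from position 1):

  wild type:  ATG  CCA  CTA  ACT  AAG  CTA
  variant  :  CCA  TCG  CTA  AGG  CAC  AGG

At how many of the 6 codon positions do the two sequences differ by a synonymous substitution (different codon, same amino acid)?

0

Codon 1: ATG Met / CCA Pro — nonsynonymous.
Codon 2: CCA Pro / TCG Ser — nonsynonymous.
Codon 3: CTA Leu / CTA Leu — identical.
Codon 4: ACT Thr / AGG Arg — nonsynonymous.
Codon 5: AAG Lys / CAC His — nonsynonymous.
Codon 6: CTA Leu / AGG Arg — nonsynonymous.
Synonymous differences: 0.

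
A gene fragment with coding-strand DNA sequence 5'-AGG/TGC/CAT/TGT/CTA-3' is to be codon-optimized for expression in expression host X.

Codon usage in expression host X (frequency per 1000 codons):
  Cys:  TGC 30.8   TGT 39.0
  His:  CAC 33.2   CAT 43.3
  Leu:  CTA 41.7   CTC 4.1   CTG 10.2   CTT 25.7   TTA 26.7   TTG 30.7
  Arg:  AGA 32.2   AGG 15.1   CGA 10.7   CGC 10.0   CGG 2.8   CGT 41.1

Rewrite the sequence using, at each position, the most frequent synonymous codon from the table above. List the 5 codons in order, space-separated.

Codon 1 (Arg): best is CGT at 41.1.
Codon 2 (Cys): best is TGT at 39.0.
Codon 3 (His): best is CAT at 43.3.
Codon 4 (Cys): best is TGT at 39.0.
Codon 5 (Leu): best is CTA at 41.7.

CGT TGT CAT TGT CTA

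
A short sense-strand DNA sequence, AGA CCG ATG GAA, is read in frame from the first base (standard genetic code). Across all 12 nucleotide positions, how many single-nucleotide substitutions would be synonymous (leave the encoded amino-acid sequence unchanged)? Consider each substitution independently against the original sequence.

Codon 1 (AGA, Arg): 2 synonymous substitutions.
Codon 2 (CCG, Pro): 3 synonymous substitutions.
Codon 3 (ATG, Met): 0 synonymous substitutions.
Codon 4 (GAA, Glu): 1 synonymous substitution.
Total: 2 + 3 + 0 + 1 = 6.

6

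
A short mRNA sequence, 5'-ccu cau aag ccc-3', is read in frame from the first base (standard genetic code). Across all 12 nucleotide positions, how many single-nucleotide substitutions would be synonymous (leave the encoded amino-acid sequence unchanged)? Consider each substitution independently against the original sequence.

8

Codon 1 (CCU, Pro): 3 synonymous substitutions.
Codon 2 (CAU, His): 1 synonymous substitution.
Codon 3 (AAG, Lys): 1 synonymous substitution.
Codon 4 (CCC, Pro): 3 synonymous substitutions.
Total: 3 + 1 + 1 + 3 = 8.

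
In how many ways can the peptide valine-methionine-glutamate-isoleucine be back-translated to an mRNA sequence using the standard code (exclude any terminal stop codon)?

Val: 4 codons.
Met: 1 codon.
Glu: 2 codons.
Ile: 3 codons.
4 × 1 × 2 × 3 = 24.

24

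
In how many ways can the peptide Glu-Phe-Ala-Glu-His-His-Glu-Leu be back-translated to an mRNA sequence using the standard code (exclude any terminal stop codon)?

1536

Glu: 2 codons.
Phe: 2 codons.
Ala: 4 codons.
Glu: 2 codons.
His: 2 codons.
His: 2 codons.
Glu: 2 codons.
Leu: 6 codons.
2 × 2 × 4 × 2 × 2 × 2 × 2 × 6 = 1536.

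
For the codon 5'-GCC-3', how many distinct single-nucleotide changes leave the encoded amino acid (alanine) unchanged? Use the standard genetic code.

3

Position 1: none → 0 synonymous.
Position 2: none → 0 synonymous.
Position 3: GCT, GCA, GCG → 3 synonymous.
Total: 0 + 0 + 3 = 3.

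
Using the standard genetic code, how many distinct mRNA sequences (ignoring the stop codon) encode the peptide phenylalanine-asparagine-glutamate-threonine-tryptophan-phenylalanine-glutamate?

Phe: 2 codons.
Asn: 2 codons.
Glu: 2 codons.
Thr: 4 codons.
Trp: 1 codon.
Phe: 2 codons.
Glu: 2 codons.
2 × 2 × 2 × 4 × 1 × 2 × 2 = 128.

128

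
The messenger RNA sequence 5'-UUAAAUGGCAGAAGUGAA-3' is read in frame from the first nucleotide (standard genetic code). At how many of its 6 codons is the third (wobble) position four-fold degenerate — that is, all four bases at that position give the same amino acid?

1

Codon 1 UUA (Leu): third position 2-fold.
Codon 2 AAU (Asn): third position 2-fold.
Codon 3 GGC (Gly): third position 4-fold.
Codon 4 AGA (Arg): third position 2-fold.
Codon 5 AGU (Ser): third position 2-fold.
Codon 6 GAA (Glu): third position 2-fold.
Four-fold degenerate third positions: 1.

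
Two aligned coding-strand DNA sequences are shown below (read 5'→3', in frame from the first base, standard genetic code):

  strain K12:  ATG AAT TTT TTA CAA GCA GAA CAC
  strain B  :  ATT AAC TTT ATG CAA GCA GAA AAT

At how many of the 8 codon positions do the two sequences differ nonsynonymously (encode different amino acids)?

Codon 1: ATG Met / ATT Ile — nonsynonymous.
Codon 2: AAT Asn / AAC Asn — synonymous.
Codon 3: TTT Phe / TTT Phe — identical.
Codon 4: TTA Leu / ATG Met — nonsynonymous.
Codon 5: CAA Gln / CAA Gln — identical.
Codon 6: GCA Ala / GCA Ala — identical.
Codon 7: GAA Glu / GAA Glu — identical.
Codon 8: CAC His / AAT Asn — nonsynonymous.
Nonsynonymous differences: 3.

3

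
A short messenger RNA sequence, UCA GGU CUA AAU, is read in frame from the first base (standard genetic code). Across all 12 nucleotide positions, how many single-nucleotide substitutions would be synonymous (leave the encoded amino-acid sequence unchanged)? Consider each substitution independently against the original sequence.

Codon 1 (UCA, Ser): 3 synonymous substitutions.
Codon 2 (GGU, Gly): 3 synonymous substitutions.
Codon 3 (CUA, Leu): 4 synonymous substitutions.
Codon 4 (AAU, Asn): 1 synonymous substitution.
Total: 3 + 3 + 4 + 1 = 11.

11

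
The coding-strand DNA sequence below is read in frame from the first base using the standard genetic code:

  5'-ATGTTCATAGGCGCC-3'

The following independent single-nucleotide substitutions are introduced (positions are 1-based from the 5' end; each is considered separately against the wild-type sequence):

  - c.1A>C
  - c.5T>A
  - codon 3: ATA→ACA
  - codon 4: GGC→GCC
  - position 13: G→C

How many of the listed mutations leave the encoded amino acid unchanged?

0

Codon 1: ATG (Met) → CTG (Leu) — missense.
Codon 2: TTC (Phe) → TAC (Tyr) — missense.
Codon 3: ATA (Ile) → ACA (Thr) — missense.
Codon 4: GGC (Gly) → GCC (Ala) — missense.
Codon 5: GCC (Ala) → CCC (Pro) — missense.
Synonymous: 0 of 5.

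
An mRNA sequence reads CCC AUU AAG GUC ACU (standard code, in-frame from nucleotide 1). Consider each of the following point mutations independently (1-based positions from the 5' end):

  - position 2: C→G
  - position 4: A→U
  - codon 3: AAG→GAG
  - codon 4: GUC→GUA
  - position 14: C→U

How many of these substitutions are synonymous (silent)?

Codon 1: CCC (Pro) → CGC (Arg) — missense.
Codon 2: AUU (Ile) → UUU (Phe) — missense.
Codon 3: AAG (Lys) → GAG (Glu) — missense.
Codon 4: GUC (Val) → GUA (Val) — synonymous.
Codon 5: ACU (Thr) → AUU (Ile) — missense.
Synonymous: 1 of 5.

1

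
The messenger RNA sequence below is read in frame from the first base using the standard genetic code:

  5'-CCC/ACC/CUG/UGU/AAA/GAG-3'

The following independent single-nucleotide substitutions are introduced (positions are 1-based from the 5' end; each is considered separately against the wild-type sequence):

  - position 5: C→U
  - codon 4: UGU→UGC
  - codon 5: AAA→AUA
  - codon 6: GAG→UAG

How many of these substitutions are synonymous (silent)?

Codon 2: ACC (Thr) → AUC (Ile) — missense.
Codon 4: UGU (Cys) → UGC (Cys) — synonymous.
Codon 5: AAA (Lys) → AUA (Ile) — missense.
Codon 6: GAG (Glu) → UAG (Stop) — nonsense.
Synonymous: 1 of 4.

1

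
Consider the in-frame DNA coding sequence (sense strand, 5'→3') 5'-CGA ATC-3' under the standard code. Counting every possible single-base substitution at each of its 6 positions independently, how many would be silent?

Codon 1 (CGA, Arg): 4 synonymous substitutions.
Codon 2 (ATC, Ile): 2 synonymous substitutions.
Total: 4 + 2 = 6.

6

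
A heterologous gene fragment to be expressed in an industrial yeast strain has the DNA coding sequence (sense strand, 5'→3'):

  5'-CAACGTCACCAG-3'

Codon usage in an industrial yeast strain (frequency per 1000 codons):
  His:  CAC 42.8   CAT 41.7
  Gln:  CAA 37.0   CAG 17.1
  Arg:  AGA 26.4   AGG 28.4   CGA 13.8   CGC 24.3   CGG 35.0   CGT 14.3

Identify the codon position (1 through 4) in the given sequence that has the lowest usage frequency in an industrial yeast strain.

Codon 1 CAA (Gln): 37.0 per 1000.
Codon 2 CGT (Arg): 14.3 per 1000.
Codon 3 CAC (His): 42.8 per 1000.
Codon 4 CAG (Gln): 17.1 per 1000.
Lowest frequency is 14.3 at codon 2.

2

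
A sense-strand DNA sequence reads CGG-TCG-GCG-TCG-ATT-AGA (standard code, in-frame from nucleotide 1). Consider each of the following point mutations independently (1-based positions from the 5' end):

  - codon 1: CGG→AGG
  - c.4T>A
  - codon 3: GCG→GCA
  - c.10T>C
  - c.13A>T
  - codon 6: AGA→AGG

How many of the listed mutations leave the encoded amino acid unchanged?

3

Codon 1: CGG (Arg) → AGG (Arg) — synonymous.
Codon 2: TCG (Ser) → ACG (Thr) — missense.
Codon 3: GCG (Ala) → GCA (Ala) — synonymous.
Codon 4: TCG (Ser) → CCG (Pro) — missense.
Codon 5: ATT (Ile) → TTT (Phe) — missense.
Codon 6: AGA (Arg) → AGG (Arg) — synonymous.
Synonymous: 3 of 6.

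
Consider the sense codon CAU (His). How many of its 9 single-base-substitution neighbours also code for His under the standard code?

1

Position 1: none → 0 synonymous.
Position 2: none → 0 synonymous.
Position 3: CAC → 1 synonymous.
Total: 0 + 0 + 1 = 1.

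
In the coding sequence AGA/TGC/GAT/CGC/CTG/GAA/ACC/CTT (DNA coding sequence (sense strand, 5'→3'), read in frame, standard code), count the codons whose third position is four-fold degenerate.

Codon 1 AGA (Arg): third position 2-fold.
Codon 2 TGC (Cys): third position 2-fold.
Codon 3 GAT (Asp): third position 2-fold.
Codon 4 CGC (Arg): third position 4-fold.
Codon 5 CTG (Leu): third position 4-fold.
Codon 6 GAA (Glu): third position 2-fold.
Codon 7 ACC (Thr): third position 4-fold.
Codon 8 CTT (Leu): third position 4-fold.
Four-fold degenerate third positions: 4.

4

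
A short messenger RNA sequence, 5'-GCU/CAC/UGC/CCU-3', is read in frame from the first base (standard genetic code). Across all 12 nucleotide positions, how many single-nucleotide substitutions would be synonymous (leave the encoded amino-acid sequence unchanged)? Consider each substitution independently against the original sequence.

8

Codon 1 (GCU, Ala): 3 synonymous substitutions.
Codon 2 (CAC, His): 1 synonymous substitution.
Codon 3 (UGC, Cys): 1 synonymous substitution.
Codon 4 (CCU, Pro): 3 synonymous substitutions.
Total: 3 + 1 + 1 + 3 = 8.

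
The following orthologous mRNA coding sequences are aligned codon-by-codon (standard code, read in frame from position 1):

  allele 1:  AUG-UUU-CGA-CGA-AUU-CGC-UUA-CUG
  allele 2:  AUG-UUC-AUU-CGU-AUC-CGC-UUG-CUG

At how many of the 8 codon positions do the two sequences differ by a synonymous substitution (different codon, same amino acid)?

Codon 1: AUG Met / AUG Met — identical.
Codon 2: UUU Phe / UUC Phe — synonymous.
Codon 3: CGA Arg / AUU Ile — nonsynonymous.
Codon 4: CGA Arg / CGU Arg — synonymous.
Codon 5: AUU Ile / AUC Ile — synonymous.
Codon 6: CGC Arg / CGC Arg — identical.
Codon 7: UUA Leu / UUG Leu — synonymous.
Codon 8: CUG Leu / CUG Leu — identical.
Synonymous differences: 4.

4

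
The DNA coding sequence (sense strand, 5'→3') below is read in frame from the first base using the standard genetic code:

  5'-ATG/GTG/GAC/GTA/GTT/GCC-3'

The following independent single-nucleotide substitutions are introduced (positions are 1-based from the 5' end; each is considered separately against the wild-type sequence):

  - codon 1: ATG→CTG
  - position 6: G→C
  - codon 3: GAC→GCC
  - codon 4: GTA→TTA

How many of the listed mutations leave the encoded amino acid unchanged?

1

Codon 1: ATG (Met) → CTG (Leu) — missense.
Codon 2: GTG (Val) → GTC (Val) — synonymous.
Codon 3: GAC (Asp) → GCC (Ala) — missense.
Codon 4: GTA (Val) → TTA (Leu) — missense.
Synonymous: 1 of 4.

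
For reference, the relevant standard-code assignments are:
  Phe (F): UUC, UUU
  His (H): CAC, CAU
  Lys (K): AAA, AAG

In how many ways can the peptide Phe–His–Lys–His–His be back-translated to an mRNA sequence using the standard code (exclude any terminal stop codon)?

Phe: 2 codons.
His: 2 codons.
Lys: 2 codons.
His: 2 codons.
His: 2 codons.
2 × 2 × 2 × 2 × 2 = 32.

32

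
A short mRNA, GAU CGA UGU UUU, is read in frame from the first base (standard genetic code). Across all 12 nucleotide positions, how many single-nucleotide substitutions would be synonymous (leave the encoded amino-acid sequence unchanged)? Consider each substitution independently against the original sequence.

7

Codon 1 (GAU, Asp): 1 synonymous substitution.
Codon 2 (CGA, Arg): 4 synonymous substitutions.
Codon 3 (UGU, Cys): 1 synonymous substitution.
Codon 4 (UUU, Phe): 1 synonymous substitution.
Total: 1 + 4 + 1 + 1 = 7.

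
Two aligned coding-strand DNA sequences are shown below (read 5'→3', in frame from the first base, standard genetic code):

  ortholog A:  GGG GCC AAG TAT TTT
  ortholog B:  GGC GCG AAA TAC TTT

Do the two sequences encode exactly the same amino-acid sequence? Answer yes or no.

yes

Codon 1: GGG Gly / GGC Gly — synonymous.
Codon 2: GCC Ala / GCG Ala — synonymous.
Codon 3: AAG Lys / AAA Lys — synonymous.
Codon 4: TAT Tyr / TAC Tyr — synonymous.
Codon 5: TTT Phe / TTT Phe — identical.
Nonsynonymous differences: 0 → same protein.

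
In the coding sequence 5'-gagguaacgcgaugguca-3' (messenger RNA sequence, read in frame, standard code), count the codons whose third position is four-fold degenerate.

4

Codon 1 GAG (Glu): third position 2-fold.
Codon 2 GUA (Val): third position 4-fold.
Codon 3 ACG (Thr): third position 4-fold.
Codon 4 CGA (Arg): third position 4-fold.
Codon 5 UGG (Trp): third position 1-fold.
Codon 6 UCA (Ser): third position 4-fold.
Four-fold degenerate third positions: 4.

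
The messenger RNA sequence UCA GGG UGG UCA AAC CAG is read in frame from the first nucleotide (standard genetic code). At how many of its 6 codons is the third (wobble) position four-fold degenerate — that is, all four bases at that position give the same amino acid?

3

Codon 1 UCA (Ser): third position 4-fold.
Codon 2 GGG (Gly): third position 4-fold.
Codon 3 UGG (Trp): third position 1-fold.
Codon 4 UCA (Ser): third position 4-fold.
Codon 5 AAC (Asn): third position 2-fold.
Codon 6 CAG (Gln): third position 2-fold.
Four-fold degenerate third positions: 3.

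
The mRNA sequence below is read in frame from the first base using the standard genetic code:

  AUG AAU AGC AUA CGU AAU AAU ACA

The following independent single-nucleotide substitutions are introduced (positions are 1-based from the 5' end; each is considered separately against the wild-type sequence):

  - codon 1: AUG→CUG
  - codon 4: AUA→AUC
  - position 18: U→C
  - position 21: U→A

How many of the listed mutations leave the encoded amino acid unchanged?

Codon 1: AUG (Met) → CUG (Leu) — missense.
Codon 4: AUA (Ile) → AUC (Ile) — synonymous.
Codon 6: AAU (Asn) → AAC (Asn) — synonymous.
Codon 7: AAU (Asn) → AAA (Lys) — missense.
Synonymous: 2 of 4.

2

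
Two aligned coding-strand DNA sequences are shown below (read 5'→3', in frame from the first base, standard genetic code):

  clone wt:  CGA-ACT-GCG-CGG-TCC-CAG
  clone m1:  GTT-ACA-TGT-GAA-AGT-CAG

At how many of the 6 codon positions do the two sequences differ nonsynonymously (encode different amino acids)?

Codon 1: CGA Arg / GTT Val — nonsynonymous.
Codon 2: ACT Thr / ACA Thr — synonymous.
Codon 3: GCG Ala / TGT Cys — nonsynonymous.
Codon 4: CGG Arg / GAA Glu — nonsynonymous.
Codon 5: TCC Ser / AGT Ser — synonymous.
Codon 6: CAG Gln / CAG Gln — identical.
Nonsynonymous differences: 3.

3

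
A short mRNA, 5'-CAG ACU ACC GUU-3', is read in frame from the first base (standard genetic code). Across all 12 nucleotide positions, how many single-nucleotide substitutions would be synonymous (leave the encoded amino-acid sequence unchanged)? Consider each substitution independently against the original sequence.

10

Codon 1 (CAG, Gln): 1 synonymous substitution.
Codon 2 (ACU, Thr): 3 synonymous substitutions.
Codon 3 (ACC, Thr): 3 synonymous substitutions.
Codon 4 (GUU, Val): 3 synonymous substitutions.
Total: 1 + 3 + 3 + 3 = 10.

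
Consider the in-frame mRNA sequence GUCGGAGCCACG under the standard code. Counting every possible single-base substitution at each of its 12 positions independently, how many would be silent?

12

Codon 1 (GUC, Val): 3 synonymous substitutions.
Codon 2 (GGA, Gly): 3 synonymous substitutions.
Codon 3 (GCC, Ala): 3 synonymous substitutions.
Codon 4 (ACG, Thr): 3 synonymous substitutions.
Total: 3 + 3 + 3 + 3 = 12.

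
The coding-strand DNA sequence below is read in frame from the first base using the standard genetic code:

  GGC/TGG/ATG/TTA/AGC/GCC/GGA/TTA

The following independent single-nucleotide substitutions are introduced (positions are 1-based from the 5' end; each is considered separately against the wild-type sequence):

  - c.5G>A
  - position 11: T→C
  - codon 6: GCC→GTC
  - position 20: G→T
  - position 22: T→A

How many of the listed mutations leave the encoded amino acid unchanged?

Codon 2: TGG (Trp) → TAG (Stop) — nonsense.
Codon 4: TTA (Leu) → TCA (Ser) — missense.
Codon 6: GCC (Ala) → GTC (Val) — missense.
Codon 7: GGA (Gly) → GTA (Val) — missense.
Codon 8: TTA (Leu) → ATA (Ile) — missense.
Synonymous: 0 of 5.

0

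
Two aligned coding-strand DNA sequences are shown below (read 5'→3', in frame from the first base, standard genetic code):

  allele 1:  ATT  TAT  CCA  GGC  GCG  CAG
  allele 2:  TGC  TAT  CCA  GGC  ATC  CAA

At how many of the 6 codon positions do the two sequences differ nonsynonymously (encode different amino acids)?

Codon 1: ATT Ile / TGC Cys — nonsynonymous.
Codon 2: TAT Tyr / TAT Tyr — identical.
Codon 3: CCA Pro / CCA Pro — identical.
Codon 4: GGC Gly / GGC Gly — identical.
Codon 5: GCG Ala / ATC Ile — nonsynonymous.
Codon 6: CAG Gln / CAA Gln — synonymous.
Nonsynonymous differences: 2.

2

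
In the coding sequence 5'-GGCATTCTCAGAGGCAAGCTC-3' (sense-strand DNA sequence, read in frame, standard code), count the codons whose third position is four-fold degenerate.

Codon 1 GGC (Gly): third position 4-fold.
Codon 2 ATT (Ile): third position 3-fold.
Codon 3 CTC (Leu): third position 4-fold.
Codon 4 AGA (Arg): third position 2-fold.
Codon 5 GGC (Gly): third position 4-fold.
Codon 6 AAG (Lys): third position 2-fold.
Codon 7 CTC (Leu): third position 4-fold.
Four-fold degenerate third positions: 4.

4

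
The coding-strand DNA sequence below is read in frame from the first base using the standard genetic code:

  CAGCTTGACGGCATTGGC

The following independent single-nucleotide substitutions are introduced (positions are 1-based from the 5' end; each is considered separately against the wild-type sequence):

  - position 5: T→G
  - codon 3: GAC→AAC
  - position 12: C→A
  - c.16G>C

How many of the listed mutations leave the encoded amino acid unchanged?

1

Codon 2: CTT (Leu) → CGT (Arg) — missense.
Codon 3: GAC (Asp) → AAC (Asn) — missense.
Codon 4: GGC (Gly) → GGA (Gly) — synonymous.
Codon 6: GGC (Gly) → CGC (Arg) — missense.
Synonymous: 1 of 4.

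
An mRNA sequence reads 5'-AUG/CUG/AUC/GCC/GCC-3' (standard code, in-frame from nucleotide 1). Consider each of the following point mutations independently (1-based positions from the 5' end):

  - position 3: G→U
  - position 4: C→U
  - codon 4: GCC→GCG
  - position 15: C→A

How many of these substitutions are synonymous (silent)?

3

Codon 1: AUG (Met) → AUU (Ile) — missense.
Codon 2: CUG (Leu) → UUG (Leu) — synonymous.
Codon 4: GCC (Ala) → GCG (Ala) — synonymous.
Codon 5: GCC (Ala) → GCA (Ala) — synonymous.
Synonymous: 3 of 4.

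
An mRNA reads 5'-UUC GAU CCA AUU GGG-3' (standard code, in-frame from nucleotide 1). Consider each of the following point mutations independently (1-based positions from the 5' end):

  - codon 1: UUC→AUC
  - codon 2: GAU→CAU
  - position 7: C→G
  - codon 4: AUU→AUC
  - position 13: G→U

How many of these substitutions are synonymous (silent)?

1

Codon 1: UUC (Phe) → AUC (Ile) — missense.
Codon 2: GAU (Asp) → CAU (His) — missense.
Codon 3: CCA (Pro) → GCA (Ala) — missense.
Codon 4: AUU (Ile) → AUC (Ile) — synonymous.
Codon 5: GGG (Gly) → UGG (Trp) — missense.
Synonymous: 1 of 5.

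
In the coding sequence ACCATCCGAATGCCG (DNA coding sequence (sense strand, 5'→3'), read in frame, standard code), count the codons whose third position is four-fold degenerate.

3

Codon 1 ACC (Thr): third position 4-fold.
Codon 2 ATC (Ile): third position 3-fold.
Codon 3 CGA (Arg): third position 4-fold.
Codon 4 ATG (Met): third position 1-fold.
Codon 5 CCG (Pro): third position 4-fold.
Four-fold degenerate third positions: 3.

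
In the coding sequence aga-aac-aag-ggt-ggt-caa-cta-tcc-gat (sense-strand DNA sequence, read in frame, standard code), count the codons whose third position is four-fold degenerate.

Codon 1 AGA (Arg): third position 2-fold.
Codon 2 AAC (Asn): third position 2-fold.
Codon 3 AAG (Lys): third position 2-fold.
Codon 4 GGT (Gly): third position 4-fold.
Codon 5 GGT (Gly): third position 4-fold.
Codon 6 CAA (Gln): third position 2-fold.
Codon 7 CTA (Leu): third position 4-fold.
Codon 8 TCC (Ser): third position 4-fold.
Codon 9 GAT (Asp): third position 2-fold.
Four-fold degenerate third positions: 4.

4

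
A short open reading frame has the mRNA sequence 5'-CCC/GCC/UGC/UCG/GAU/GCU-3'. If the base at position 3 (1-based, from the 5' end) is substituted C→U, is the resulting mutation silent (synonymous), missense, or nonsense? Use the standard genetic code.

silent

Position 3 falls in codon 1: CCC → Pro.
After the substitution the codon is CCU → Pro.
Both encode Pro, so the change is synonymous.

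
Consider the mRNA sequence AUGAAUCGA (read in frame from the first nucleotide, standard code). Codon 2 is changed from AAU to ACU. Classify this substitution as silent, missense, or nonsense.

Position 5 falls in codon 2: AAU → Asn.
After the substitution the codon is ACU → Thr.
Asn ≠ Thr, so this is a missense mutation.

missense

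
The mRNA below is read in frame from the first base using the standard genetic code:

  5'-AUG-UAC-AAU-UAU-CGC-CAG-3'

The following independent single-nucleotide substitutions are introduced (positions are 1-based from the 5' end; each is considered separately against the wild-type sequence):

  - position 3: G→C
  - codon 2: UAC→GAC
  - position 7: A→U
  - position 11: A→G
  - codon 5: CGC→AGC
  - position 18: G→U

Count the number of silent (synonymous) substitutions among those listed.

0

Codon 1: AUG (Met) → AUC (Ile) — missense.
Codon 2: UAC (Tyr) → GAC (Asp) — missense.
Codon 3: AAU (Asn) → UAU (Tyr) — missense.
Codon 4: UAU (Tyr) → UGU (Cys) — missense.
Codon 5: CGC (Arg) → AGC (Ser) — missense.
Codon 6: CAG (Gln) → CAU (His) — missense.
Synonymous: 0 of 6.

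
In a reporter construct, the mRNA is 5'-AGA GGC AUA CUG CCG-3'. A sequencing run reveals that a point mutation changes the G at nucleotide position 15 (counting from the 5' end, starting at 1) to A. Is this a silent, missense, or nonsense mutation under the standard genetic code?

Position 15 falls in codon 5: CCG → Pro.
After the substitution the codon is CCA → Pro.
Both encode Pro, so the change is synonymous.

silent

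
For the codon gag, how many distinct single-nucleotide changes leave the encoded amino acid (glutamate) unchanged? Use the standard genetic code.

1

Position 1: none → 0 synonymous.
Position 2: none → 0 synonymous.
Position 3: GAA → 1 synonymous.
Total: 0 + 0 + 1 = 1.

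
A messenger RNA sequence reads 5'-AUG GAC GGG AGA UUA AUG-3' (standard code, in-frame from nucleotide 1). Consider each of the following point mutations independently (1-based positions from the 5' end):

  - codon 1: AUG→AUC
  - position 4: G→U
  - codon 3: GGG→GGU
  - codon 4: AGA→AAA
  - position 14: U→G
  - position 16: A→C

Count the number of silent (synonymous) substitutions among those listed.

1

Codon 1: AUG (Met) → AUC (Ile) — missense.
Codon 2: GAC (Asp) → UAC (Tyr) — missense.
Codon 3: GGG (Gly) → GGU (Gly) — synonymous.
Codon 4: AGA (Arg) → AAA (Lys) — missense.
Codon 5: UUA (Leu) → UGA (Stop) — nonsense.
Codon 6: AUG (Met) → CUG (Leu) — missense.
Synonymous: 1 of 6.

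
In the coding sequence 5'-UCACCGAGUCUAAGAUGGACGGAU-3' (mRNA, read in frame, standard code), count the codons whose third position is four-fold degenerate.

4

Codon 1 UCA (Ser): third position 4-fold.
Codon 2 CCG (Pro): third position 4-fold.
Codon 3 AGU (Ser): third position 2-fold.
Codon 4 CUA (Leu): third position 4-fold.
Codon 5 AGA (Arg): third position 2-fold.
Codon 6 UGG (Trp): third position 1-fold.
Codon 7 ACG (Thr): third position 4-fold.
Codon 8 GAU (Asp): third position 2-fold.
Four-fold degenerate third positions: 4.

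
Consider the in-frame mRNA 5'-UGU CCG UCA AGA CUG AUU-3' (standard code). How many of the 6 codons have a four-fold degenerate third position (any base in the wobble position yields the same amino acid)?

Codon 1 UGU (Cys): third position 2-fold.
Codon 2 CCG (Pro): third position 4-fold.
Codon 3 UCA (Ser): third position 4-fold.
Codon 4 AGA (Arg): third position 2-fold.
Codon 5 CUG (Leu): third position 4-fold.
Codon 6 AUU (Ile): third position 3-fold.
Four-fold degenerate third positions: 3.

3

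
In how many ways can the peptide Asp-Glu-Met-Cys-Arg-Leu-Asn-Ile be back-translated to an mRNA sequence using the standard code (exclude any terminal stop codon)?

Asp: 2 codons.
Glu: 2 codons.
Met: 1 codon.
Cys: 2 codons.
Arg: 6 codons.
Leu: 6 codons.
Asn: 2 codons.
Ile: 3 codons.
2 × 2 × 1 × 2 × 6 × 6 × 2 × 3 = 1728.

1728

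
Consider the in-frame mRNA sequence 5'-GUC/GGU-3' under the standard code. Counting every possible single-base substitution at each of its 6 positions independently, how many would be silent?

Codon 1 (GUC, Val): 3 synonymous substitutions.
Codon 2 (GGU, Gly): 3 synonymous substitutions.
Total: 3 + 3 = 6.

6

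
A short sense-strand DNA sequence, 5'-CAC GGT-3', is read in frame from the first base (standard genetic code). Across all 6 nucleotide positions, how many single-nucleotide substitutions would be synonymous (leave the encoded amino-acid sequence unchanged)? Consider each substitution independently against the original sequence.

4

Codon 1 (CAC, His): 1 synonymous substitution.
Codon 2 (GGT, Gly): 3 synonymous substitutions.
Total: 1 + 3 = 4.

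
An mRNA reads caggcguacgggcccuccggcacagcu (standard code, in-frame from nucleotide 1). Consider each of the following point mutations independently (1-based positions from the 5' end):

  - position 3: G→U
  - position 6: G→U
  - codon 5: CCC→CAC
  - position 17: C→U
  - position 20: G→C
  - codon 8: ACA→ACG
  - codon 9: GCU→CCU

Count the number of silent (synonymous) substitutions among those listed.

Codon 1: CAG (Gln) → CAU (His) — missense.
Codon 2: GCG (Ala) → GCU (Ala) — synonymous.
Codon 5: CCC (Pro) → CAC (His) — missense.
Codon 6: UCC (Ser) → UUC (Phe) — missense.
Codon 7: GGC (Gly) → GCC (Ala) — missense.
Codon 8: ACA (Thr) → ACG (Thr) — synonymous.
Codon 9: GCU (Ala) → CCU (Pro) — missense.
Synonymous: 2 of 7.

2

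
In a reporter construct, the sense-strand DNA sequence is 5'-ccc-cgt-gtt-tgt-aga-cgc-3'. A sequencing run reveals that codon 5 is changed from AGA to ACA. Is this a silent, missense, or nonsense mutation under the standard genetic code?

missense

Position 14 falls in codon 5: AGA → Arg.
After the substitution the codon is ACA → Thr.
Arg ≠ Thr, so this is a missense mutation.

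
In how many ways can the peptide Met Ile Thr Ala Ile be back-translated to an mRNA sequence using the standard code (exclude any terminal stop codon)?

Met: 1 codon.
Ile: 3 codons.
Thr: 4 codons.
Ala: 4 codons.
Ile: 3 codons.
1 × 3 × 4 × 4 × 3 = 144.

144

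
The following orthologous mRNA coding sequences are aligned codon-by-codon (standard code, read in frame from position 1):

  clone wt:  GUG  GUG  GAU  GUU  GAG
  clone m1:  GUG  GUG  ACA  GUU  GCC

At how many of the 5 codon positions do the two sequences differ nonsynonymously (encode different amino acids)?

2

Codon 1: GUG Val / GUG Val — identical.
Codon 2: GUG Val / GUG Val — identical.
Codon 3: GAU Asp / ACA Thr — nonsynonymous.
Codon 4: GUU Val / GUU Val — identical.
Codon 5: GAG Glu / GCC Ala — nonsynonymous.
Nonsynonymous differences: 2.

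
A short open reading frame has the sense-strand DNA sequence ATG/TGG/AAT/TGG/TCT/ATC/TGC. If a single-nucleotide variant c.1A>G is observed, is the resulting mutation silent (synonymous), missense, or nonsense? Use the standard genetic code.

missense

Position 1 falls in codon 1: ATG → Met.
After the substitution the codon is GTG → Val.
Met ≠ Val, so this is a missense mutation.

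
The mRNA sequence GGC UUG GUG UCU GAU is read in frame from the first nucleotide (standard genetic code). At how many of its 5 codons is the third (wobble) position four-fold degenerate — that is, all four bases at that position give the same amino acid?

Codon 1 GGC (Gly): third position 4-fold.
Codon 2 UUG (Leu): third position 2-fold.
Codon 3 GUG (Val): third position 4-fold.
Codon 4 UCU (Ser): third position 4-fold.
Codon 5 GAU (Asp): third position 2-fold.
Four-fold degenerate third positions: 3.

3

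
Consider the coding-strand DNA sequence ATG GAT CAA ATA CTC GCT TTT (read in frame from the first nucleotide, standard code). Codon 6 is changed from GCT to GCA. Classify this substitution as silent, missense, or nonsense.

silent

Position 18 falls in codon 6: GCT → Ala.
After the substitution the codon is GCA → Ala.
Both encode Ala, so the change is synonymous.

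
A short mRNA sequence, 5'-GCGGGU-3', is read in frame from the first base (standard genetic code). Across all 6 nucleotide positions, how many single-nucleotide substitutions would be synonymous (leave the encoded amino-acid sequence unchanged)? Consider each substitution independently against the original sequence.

Codon 1 (GCG, Ala): 3 synonymous substitutions.
Codon 2 (GGU, Gly): 3 synonymous substitutions.
Total: 3 + 3 = 6.

6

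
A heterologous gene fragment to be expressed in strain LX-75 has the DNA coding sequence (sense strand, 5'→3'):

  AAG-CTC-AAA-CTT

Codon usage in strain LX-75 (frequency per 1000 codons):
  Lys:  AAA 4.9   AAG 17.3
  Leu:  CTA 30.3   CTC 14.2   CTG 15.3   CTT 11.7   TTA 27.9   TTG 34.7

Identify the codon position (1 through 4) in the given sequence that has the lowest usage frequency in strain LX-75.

3

Codon 1 AAG (Lys): 17.3 per 1000.
Codon 2 CTC (Leu): 14.2 per 1000.
Codon 3 AAA (Lys): 4.9 per 1000.
Codon 4 CTT (Leu): 11.7 per 1000.
Lowest frequency is 4.9 at codon 3.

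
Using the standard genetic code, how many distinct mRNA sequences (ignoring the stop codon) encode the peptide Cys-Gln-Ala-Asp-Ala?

128

Cys: 2 codons.
Gln: 2 codons.
Ala: 4 codons.
Asp: 2 codons.
Ala: 4 codons.
2 × 2 × 4 × 2 × 4 = 128.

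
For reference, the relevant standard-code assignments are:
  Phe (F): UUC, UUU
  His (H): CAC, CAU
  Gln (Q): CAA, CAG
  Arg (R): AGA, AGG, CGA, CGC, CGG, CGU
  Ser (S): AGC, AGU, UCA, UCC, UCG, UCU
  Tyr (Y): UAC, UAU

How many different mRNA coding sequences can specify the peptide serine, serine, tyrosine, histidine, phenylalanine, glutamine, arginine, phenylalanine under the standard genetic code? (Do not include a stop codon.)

6912

Ser: 6 codons.
Ser: 6 codons.
Tyr: 2 codons.
His: 2 codons.
Phe: 2 codons.
Gln: 2 codons.
Arg: 6 codons.
Phe: 2 codons.
6 × 6 × 2 × 2 × 2 × 2 × 6 × 2 = 6912.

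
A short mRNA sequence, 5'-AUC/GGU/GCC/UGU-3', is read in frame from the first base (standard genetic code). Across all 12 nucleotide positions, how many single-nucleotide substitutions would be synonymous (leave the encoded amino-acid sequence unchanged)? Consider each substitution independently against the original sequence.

Codon 1 (AUC, Ile): 2 synonymous substitutions.
Codon 2 (GGU, Gly): 3 synonymous substitutions.
Codon 3 (GCC, Ala): 3 synonymous substitutions.
Codon 4 (UGU, Cys): 1 synonymous substitution.
Total: 2 + 3 + 3 + 1 = 9.

9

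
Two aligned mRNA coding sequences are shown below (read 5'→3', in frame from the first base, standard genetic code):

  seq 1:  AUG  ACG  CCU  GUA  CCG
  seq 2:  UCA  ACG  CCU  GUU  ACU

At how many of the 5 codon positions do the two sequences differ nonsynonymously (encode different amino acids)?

2

Codon 1: AUG Met / UCA Ser — nonsynonymous.
Codon 2: ACG Thr / ACG Thr — identical.
Codon 3: CCU Pro / CCU Pro — identical.
Codon 4: GUA Val / GUU Val — synonymous.
Codon 5: CCG Pro / ACU Thr — nonsynonymous.
Nonsynonymous differences: 2.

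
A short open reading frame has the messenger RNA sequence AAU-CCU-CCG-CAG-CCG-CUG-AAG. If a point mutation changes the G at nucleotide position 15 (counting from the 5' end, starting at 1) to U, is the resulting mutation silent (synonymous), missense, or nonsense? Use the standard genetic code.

silent

Position 15 falls in codon 5: CCG → Pro.
After the substitution the codon is CCU → Pro.
Both encode Pro, so the change is synonymous.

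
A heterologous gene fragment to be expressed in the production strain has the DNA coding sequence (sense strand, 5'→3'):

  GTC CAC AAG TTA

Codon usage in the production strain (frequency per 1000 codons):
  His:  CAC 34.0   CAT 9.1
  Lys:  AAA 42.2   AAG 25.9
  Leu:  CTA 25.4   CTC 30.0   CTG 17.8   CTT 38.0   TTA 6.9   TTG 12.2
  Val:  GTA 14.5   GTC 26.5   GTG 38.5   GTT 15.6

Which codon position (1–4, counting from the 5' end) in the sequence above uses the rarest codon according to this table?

4

Codon 1 GTC (Val): 26.5 per 1000.
Codon 2 CAC (His): 34.0 per 1000.
Codon 3 AAG (Lys): 25.9 per 1000.
Codon 4 TTA (Leu): 6.9 per 1000.
Lowest frequency is 6.9 at codon 4.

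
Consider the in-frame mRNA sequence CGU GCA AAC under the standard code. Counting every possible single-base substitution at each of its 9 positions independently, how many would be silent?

Codon 1 (CGU, Arg): 3 synonymous substitutions.
Codon 2 (GCA, Ala): 3 synonymous substitutions.
Codon 3 (AAC, Asn): 1 synonymous substitution.
Total: 3 + 3 + 1 = 7.

7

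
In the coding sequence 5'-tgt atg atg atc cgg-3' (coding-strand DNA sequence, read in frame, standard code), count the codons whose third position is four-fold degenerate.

1

Codon 1 TGT (Cys): third position 2-fold.
Codon 2 ATG (Met): third position 1-fold.
Codon 3 ATG (Met): third position 1-fold.
Codon 4 ATC (Ile): third position 3-fold.
Codon 5 CGG (Arg): third position 4-fold.
Four-fold degenerate third positions: 1.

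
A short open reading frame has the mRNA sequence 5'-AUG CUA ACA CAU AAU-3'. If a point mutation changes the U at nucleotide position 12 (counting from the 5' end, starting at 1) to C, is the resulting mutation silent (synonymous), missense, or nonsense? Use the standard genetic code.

Position 12 falls in codon 4: CAU → His.
After the substitution the codon is CAC → His.
Both encode His, so the change is synonymous.

silent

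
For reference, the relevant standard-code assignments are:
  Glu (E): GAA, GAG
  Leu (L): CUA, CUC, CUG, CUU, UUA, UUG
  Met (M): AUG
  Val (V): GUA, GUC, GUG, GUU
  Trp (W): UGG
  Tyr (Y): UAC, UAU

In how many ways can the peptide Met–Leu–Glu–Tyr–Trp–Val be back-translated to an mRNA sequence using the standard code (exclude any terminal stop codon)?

Met: 1 codon.
Leu: 6 codons.
Glu: 2 codons.
Tyr: 2 codons.
Trp: 1 codon.
Val: 4 codons.
1 × 6 × 2 × 2 × 1 × 4 = 96.

96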